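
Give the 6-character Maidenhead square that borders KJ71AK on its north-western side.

KJ61xl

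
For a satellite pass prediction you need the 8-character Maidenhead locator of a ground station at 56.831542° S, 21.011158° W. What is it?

HD93le80

Offset from 180°W / 90°S: lon 158.98884°, lat 33.16846°.
Field (20°×10°, letters A–R): lon ⌊158.98884/20⌋ = 7 → H; lat ⌊33.16846/10⌋ = 3 → D.
Square (2°×1°, digits 0–9): lon ⌊18.98884/2⌋ = 9; lat ⌊3.16846/1⌋ = 3.
Subsquare (5′×2.5′, letters a–x): lon ⌊0.98884/0.0833333⌋ = 11 → l; lat ⌊0.16846/0.0416667⌋ = 4 → e.
Extended square (30″×15″, digits 0–9): lon ⌊0.07218/0.00833333⌋ = 8; lat ⌊0.00179/0.00416667⌋ = 0.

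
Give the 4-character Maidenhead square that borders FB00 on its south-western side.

EA99

Longitude square 0; −1 → -1, wraps to 9, carry into field.
Longitude field F = 5; −1 → 4 = E.
Latitude square 0; −1 → -1, wraps to 9, carry into field.
Latitude field B = 1; −1 → 0 = A.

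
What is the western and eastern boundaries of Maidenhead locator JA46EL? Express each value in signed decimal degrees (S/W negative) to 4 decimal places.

Field J=9, A=0: +9·20° lon, +0·10° lat → SW at lon 0°, lat -90°.
Square 4, 6: +4·2° lon, +6·1° lat → SW at lon 8°, lat -84°.
Subsquare e=4, l=11: +4·0.0833333° lon, +11·0.0416667° lat → SW at lon 8.33333°, lat -83.5417°.
Cell spans 0.0833333° lon × 0.0416667° lat.
west 8.3333, east 8.4167.

8.3333, 8.4167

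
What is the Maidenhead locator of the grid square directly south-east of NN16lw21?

Longitude extended square 2; +1 → 3.
Latitude extended square 1; −1 → 0.

NN16lw30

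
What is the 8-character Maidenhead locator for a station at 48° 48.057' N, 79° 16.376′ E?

MN98pt22

Offset from 180°W / 90°S: lon 259.27293°, lat 138.80095°.
Field (20°×10°, letters A–R): 259.27293/20 → 12 → M, 138.80095/10 → 13 → N; chars MN.
Square (2°×1°, digits 0–9): 19.27293/2 → 9, 8.80095/1 → 8; chars 98.
Subsquare (5′×2.5′, letters a–x): 1.27293/0.0833333 → 15 → p, 0.80095/0.0416667 → 19 → t; chars pt.
Extended square (30″×15″, digits 0–9): 0.02293/0.00833333 → 2, 0.00928/0.00416667 → 2; chars 22.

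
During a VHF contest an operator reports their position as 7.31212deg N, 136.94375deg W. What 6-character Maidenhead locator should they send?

Shift to the Maidenhead origin (180°W, 90°S): lon 43.0563, lat 97.3121.
Field: 43.0563/20 → 2 → C, 97.3121/10 → 9 → J; chars CJ.
Square: 3.0563/2 → 1, 7.3121/1 → 7; chars 17.
Subsquare: 1.0563/0.0833333 → 12 → m, 0.3121/0.0416667 → 7 → h; chars mh.

CJ17mh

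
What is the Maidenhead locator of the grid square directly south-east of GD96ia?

Longitude subsquare i = 8; +1 → 9 = j.
Latitude subsquare a = 0; −1 → -1, wraps to 23 = x, carry into square.
Latitude square 6; −1 → 5.

GD95jx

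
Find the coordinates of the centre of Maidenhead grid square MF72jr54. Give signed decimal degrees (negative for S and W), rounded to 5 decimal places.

Field M=12, F=5: +12·20° lon, +5·10° lat → SW at lon 60°, lat -40°.
Square 7, 2: +7·2° lon, +2·1° lat → SW at lon 74°, lat -38°.
Subsquare j=9, r=17: +9·0.0833333° lon, +17·0.0416667° lat → SW at lon 74.75°, lat -37.2917°.
Extended square 5, 4: +5·0.00833333° lon, +4·0.00416667° lat → SW at lon 74.7917°, lat -37.275°.
Cell spans 0.00833333° lon × 0.00416667° lat. Centre is SW corner plus half of each.
latitude -37.27292, longitude 74.79583.

-37.27292, 74.79583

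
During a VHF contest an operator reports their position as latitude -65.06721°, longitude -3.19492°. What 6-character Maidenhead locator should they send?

IC84jw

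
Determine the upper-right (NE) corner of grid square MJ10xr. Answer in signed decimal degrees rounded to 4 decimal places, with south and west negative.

Field M=12, J=9: +12·20° lon, +9·10° lat → SW at lon 60°, lat 0°.
Square 1, 0: +1·2° lon, +0·1° lat → SW at lon 62°, lat 0°.
Subsquare x=23, r=17: +23·0.0833333° lon, +17·0.0416667° lat → SW at lon 63.9167°, lat 0.708333°.
Cell spans 0.0833333° lon × 0.0416667° lat. NE corner is SW corner plus one full cell.
latitude 0.7500, longitude 64.0000.

0.7500, 64.0000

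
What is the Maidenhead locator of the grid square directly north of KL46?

Latitude square 6; +1 → 7.
The longitude characters are unchanged.

KL47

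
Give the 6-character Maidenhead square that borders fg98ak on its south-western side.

Longitude subsquare a = 0; −1 → -1, wraps to 23 = x, carry into square.
Longitude square 9; −1 → 8.
Latitude subsquare k = 10; −1 → 9 = j.

FG88xj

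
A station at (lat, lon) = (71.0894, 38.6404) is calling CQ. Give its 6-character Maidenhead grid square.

Offset from 180°W / 90°S: lon 218.6404°, lat 161.0894°.
Field: lon ⌊218.6404/20⌋ = 10 → K; lat ⌊161.0894/10⌋ = 16 → Q.
Square: lon ⌊18.6404/2⌋ = 9; lat ⌊1.0894/1⌋ = 1.
Subsquare: lon ⌊0.6404/0.0833333⌋ = 7 → h; lat ⌊0.0894/0.0416667⌋ = 2 → c.

KQ91hc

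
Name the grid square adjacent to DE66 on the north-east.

DE77

Longitude square 6; +1 → 7.
Latitude square 6; +1 → 7.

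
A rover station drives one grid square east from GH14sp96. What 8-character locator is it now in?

GH14tp06

Longitude extended square 9; +1 → 10, wraps to 0, carry into subsquare.
Longitude subsquare s = 18; +1 → 19 = t.
The latitude characters are unchanged.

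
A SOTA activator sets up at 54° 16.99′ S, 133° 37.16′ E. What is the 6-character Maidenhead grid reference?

PD65tr

Add 180° to longitude and 90° to latitude: 313.6193, 35.7168.
Field: lon ⌊313.6193/20⌋ = 15 → P; lat ⌊35.7168/10⌋ = 3 → D.
Square: lon ⌊13.6193/2⌋ = 6; lat ⌊5.7168/1⌋ = 5.
Subsquare: lon ⌊1.6193/0.0833333⌋ = 19 → t; lat ⌊0.7168/0.0416667⌋ = 17 → r.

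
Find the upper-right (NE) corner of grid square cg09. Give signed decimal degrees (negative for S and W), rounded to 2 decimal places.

-20.00, -138.00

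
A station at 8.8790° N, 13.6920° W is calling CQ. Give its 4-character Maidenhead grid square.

Offset from 180°W / 90°S: lon 166.31°, lat 98.88°.
Field: lon ⌊166.31/20⌋ = 8 → I; lat ⌊98.88/10⌋ = 9 → J.
Square: lon ⌊6.31/2⌋ = 3; lat ⌊8.88/1⌋ = 8.

IJ38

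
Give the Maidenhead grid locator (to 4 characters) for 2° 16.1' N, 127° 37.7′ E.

Offset from 180°W / 90°S: lon 307.63°, lat 92.27°.
Field (20°×10°, letters A–R): 307.63/20 → 15 → P, 92.27/10 → 9 → J; chars PJ.
Square (2°×1°, digits 0–9): 7.63/2 → 3, 2.27/1 → 2; chars 32.

PJ32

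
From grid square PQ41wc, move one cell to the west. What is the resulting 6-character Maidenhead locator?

PQ41vc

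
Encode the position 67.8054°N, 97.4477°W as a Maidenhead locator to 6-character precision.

EP17gt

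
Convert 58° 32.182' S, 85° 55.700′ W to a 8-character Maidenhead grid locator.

ED71al81

Add 180° to longitude and 90° to latitude: 94.07167, 31.46363.
Field: lon ⌊94.07167/20⌋ = 4 → E; lat ⌊31.46363/10⌋ = 3 → D.
Square: lon ⌊14.07167/2⌋ = 7; lat ⌊1.46363/1⌋ = 1.
Subsquare: lon ⌊0.07167/0.0833333⌋ = 0 → a; lat ⌊0.46363/0.0416667⌋ = 11 → l.
Extended square: lon ⌊0.07167/0.00833333⌋ = 8; lat ⌊0.00530/0.00416667⌋ = 1.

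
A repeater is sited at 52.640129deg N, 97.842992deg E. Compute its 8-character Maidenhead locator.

Offset from 180°W / 90°S: lon 277.84299°, lat 142.64013°.
Field: lon ⌊277.84299/20⌋ = 13 → N; lat ⌊142.64013/10⌋ = 14 → O.
Square: lon ⌊17.84299/2⌋ = 8; lat ⌊2.64013/1⌋ = 2.
Subsquare: lon ⌊1.84299/0.0833333⌋ = 22 → w; lat ⌊0.64013/0.0416667⌋ = 15 → p.
Extended square: lon ⌊0.00966/0.00833333⌋ = 1; lat ⌊0.01513/0.00416667⌋ = 3.

NO82wp13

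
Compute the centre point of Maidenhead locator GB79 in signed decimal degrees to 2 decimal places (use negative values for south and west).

Field G=6, B=1: +6·20° lon, +1·10° lat → SW at lon -60°, lat -80°.
Square 7, 9: +7·2° lon, +9·1° lat → SW at lon -46°, lat -71°.
Cell spans 2° lon × 1° lat. Centre is SW corner plus half of each.
latitude -70.50, longitude -45.00.

-70.50, -45.00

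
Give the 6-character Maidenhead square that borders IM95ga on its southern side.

IM94gx

Latitude subsquare a = 0; −1 → -1, wraps to 23 = x, carry into square.
Latitude square 5; −1 → 4.
The longitude characters are unchanged.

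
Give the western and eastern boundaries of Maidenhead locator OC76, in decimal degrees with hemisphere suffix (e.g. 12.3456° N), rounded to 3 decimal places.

114.000° E, 116.000° E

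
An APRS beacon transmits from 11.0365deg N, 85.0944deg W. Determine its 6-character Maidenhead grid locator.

Shift to the Maidenhead origin (180°W, 90°S): lon 94.9056, lat 101.0365.
Field: 94.9056/20 → 4 → E, 101.0365/10 → 10 → K; chars EK.
Square: 14.9056/2 → 7, 1.0365/1 → 1; chars 71.
Subsquare: 0.9056/0.0833333 → 10 → k, 0.0365/0.0416667 → 0 → a; chars ka.

EK71ka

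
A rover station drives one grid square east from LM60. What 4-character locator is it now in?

LM70

Longitude square 6; +1 → 7.
The latitude characters are unchanged.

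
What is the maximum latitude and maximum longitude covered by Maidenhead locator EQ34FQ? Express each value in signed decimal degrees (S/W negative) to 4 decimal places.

Field E=4, Q=16: +4·20° lon, +16·10° lat → SW at lon -100°, lat 70°.
Square 3, 4: +3·2° lon, +4·1° lat → SW at lon -94°, lat 74°.
Subsquare f=5, q=16: +5·0.0833333° lon, +16·0.0416667° lat → SW at lon -93.5833°, lat 74.6667°.
Cell spans 0.0833333° lon × 0.0416667° lat. NE corner is SW corner plus one full cell.
latitude 74.7083, longitude -93.5000.

74.7083, -93.5000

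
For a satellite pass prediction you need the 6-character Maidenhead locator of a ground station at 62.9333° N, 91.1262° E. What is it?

NP52nw

Add 180° to longitude and 90° to latitude: 271.1262, 152.9333.
Field: 271.1262/20 → 13 → N, 152.9333/10 → 15 → P; chars NP.
Square: 11.1262/2 → 5, 2.9333/1 → 2; chars 52.
Subsquare: 1.1262/0.0833333 → 13 → n, 0.9333/0.0416667 → 22 → w; chars nw.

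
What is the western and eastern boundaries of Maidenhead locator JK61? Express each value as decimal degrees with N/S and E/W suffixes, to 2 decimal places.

Field J=9, K=10: +9·20° lon, +10·10° lat → SW at lon 0°, lat 10°.
Square 6, 1: +6·2° lon, +1·1° lat → SW at lon 12°, lat 11°.
Cell spans 2° lon × 1° lat.
west 12.00° E, east 14.00° E.

12.00° E, 14.00° E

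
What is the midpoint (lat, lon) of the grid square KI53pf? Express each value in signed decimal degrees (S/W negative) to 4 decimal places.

-6.7708, 31.2917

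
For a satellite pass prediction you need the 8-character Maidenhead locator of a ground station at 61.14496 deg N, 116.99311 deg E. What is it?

OP81ld94

Add 180° to longitude and 90° to latitude: 296.99311, 151.14496.
Field: lon ⌊296.99311/20⌋ = 14 → O; lat ⌊151.14496/10⌋ = 15 → P.
Square: lon ⌊16.99311/2⌋ = 8; lat ⌊1.14496/1⌋ = 1.
Subsquare: lon ⌊0.99311/0.0833333⌋ = 11 → l; lat ⌊0.14496/0.0416667⌋ = 3 → d.
Extended square: lon ⌊0.07644/0.00833333⌋ = 9; lat ⌊0.01996/0.00416667⌋ = 4.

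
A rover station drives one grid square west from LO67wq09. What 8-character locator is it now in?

LO67vq99

Longitude extended square 0; −1 → -1, wraps to 9, carry into subsquare.
Longitude subsquare w = 22; −1 → 21 = v.
The latitude characters are unchanged.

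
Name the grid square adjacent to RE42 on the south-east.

RE51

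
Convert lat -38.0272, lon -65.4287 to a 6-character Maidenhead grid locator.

FF71gx

Add 180° to longitude and 90° to latitude: 114.5713, 51.9728.
Field: 114.5713/20 → 5 → F, 51.9728/10 → 5 → F; chars FF.
Square: 14.5713/2 → 7, 1.9728/1 → 1; chars 71.
Subsquare: 0.5713/0.0833333 → 6 → g, 0.9728/0.0416667 → 23 → x; chars gx.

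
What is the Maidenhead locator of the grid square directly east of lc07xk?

LC17ak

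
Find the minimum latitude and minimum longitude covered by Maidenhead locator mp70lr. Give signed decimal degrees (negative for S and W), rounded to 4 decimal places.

60.7083, 74.9167

Field M=12, P=15: +12·20° lon, +15·10° lat → SW at lon 60°, lat 60°.
Square 7, 0: +7·2° lon, +0·1° lat → SW at lon 74°, lat 60°.
Subsquare l=11, r=17: +11·0.0833333° lon, +17·0.0416667° lat → SW at lon 74.9167°, lat 60.7083°.
latitude 60.7083, longitude 74.9167.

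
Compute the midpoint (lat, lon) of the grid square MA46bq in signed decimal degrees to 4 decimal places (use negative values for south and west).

-83.3125, 68.1250

Field M=12, A=0: +12·20° lon, +0·10° lat → SW at lon 60°, lat -90°.
Square 4, 6: +4·2° lon, +6·1° lat → SW at lon 68°, lat -84°.
Subsquare b=1, q=16: +1·0.0833333° lon, +16·0.0416667° lat → SW at lon 68.0833°, lat -83.3333°.
Cell spans 0.0833333° lon × 0.0416667° lat. Centre is SW corner plus half of each.
latitude -83.3125, longitude 68.1250.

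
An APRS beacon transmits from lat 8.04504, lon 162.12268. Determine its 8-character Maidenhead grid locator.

RJ18bb40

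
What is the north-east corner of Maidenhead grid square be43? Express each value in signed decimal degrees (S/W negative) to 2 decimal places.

Field B=1, E=4: +1·20° lon, +4·10° lat → SW at lon -160°, lat -50°.
Square 4, 3: +4·2° lon, +3·1° lat → SW at lon -152°, lat -47°.
Cell spans 2° lon × 1° lat. NE corner is SW corner plus one full cell.
latitude -46.00, longitude -150.00.

-46.00, -150.00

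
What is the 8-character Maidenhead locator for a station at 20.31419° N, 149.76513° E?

QL40vh15

Shift to the Maidenhead origin (180°W, 90°S): lon 329.76513, lat 110.31419.
Field (20°×10°, letters A–R): 329.76513/20 → 16 → Q, 110.31419/10 → 11 → L; chars QL.
Square (2°×1°, digits 0–9): 9.76513/2 → 4, 0.31419/1 → 0; chars 40.
Subsquare (5′×2.5′, letters a–x): 1.76513/0.0833333 → 21 → v, 0.31419/0.0416667 → 7 → h; chars vh.
Extended square (30″×15″, digits 0–9): 0.01513/0.00833333 → 1, 0.02252/0.00416667 → 5; chars 15.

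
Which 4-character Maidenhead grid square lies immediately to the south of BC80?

Latitude square 0; −1 → -1, wraps to 9, carry into field.
Latitude field C = 2; −1 → 1 = B.
The longitude characters are unchanged.

BB89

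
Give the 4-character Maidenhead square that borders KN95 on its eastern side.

LN05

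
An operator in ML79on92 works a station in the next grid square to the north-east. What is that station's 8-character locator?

Longitude extended square 9; +1 → 10, wraps to 0, carry into subsquare.
Longitude subsquare o = 14; +1 → 15 = p.
Latitude extended square 2; +1 → 3.

ML79pn03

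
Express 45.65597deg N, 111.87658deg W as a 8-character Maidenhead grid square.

DN45bp47

Add 180° to longitude and 90° to latitude: 68.12342, 135.65597.
Field: lon ⌊68.12342/20⌋ = 3 → D; lat ⌊135.65597/10⌋ = 13 → N.
Square: lon ⌊8.12342/2⌋ = 4; lat ⌊5.65597/1⌋ = 5.
Subsquare: lon ⌊0.12342/0.0833333⌋ = 1 → b; lat ⌊0.65597/0.0416667⌋ = 15 → p.
Extended square: lon ⌊0.04009/0.00833333⌋ = 4; lat ⌊0.03097/0.00416667⌋ = 7.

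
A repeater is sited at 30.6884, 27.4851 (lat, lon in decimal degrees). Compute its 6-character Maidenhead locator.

KM30rq

Shift to the Maidenhead origin (180°W, 90°S): lon 207.4851, lat 120.6884.
Field: lon ⌊207.4851/20⌋ = 10 → K; lat ⌊120.6884/10⌋ = 12 → M.
Square: lon ⌊7.4851/2⌋ = 3; lat ⌊0.6884/1⌋ = 0.
Subsquare: lon ⌊1.4851/0.0833333⌋ = 17 → r; lat ⌊0.6884/0.0416667⌋ = 16 → q.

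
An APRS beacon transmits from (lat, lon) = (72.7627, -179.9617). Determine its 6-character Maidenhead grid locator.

Add 180° to longitude and 90° to latitude: 0.0383, 162.7627.
Field (20°×10°, letters A–R): 0.0383/20 → 0 → A, 162.7627/10 → 16 → Q; chars AQ.
Square (2°×1°, digits 0–9): 0.0383/2 → 0, 2.7627/1 → 2; chars 02.
Subsquare (5′×2.5′, letters a–x): 0.0383/0.0833333 → 0 → a, 0.7627/0.0416667 → 18 → s; chars as.

AQ02as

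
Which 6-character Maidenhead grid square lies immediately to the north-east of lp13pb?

LP13qc

Longitude subsquare p = 15; +1 → 16 = q.
Latitude subsquare b = 1; +1 → 2 = c.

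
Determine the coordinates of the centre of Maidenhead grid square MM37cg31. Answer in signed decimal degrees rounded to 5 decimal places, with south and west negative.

37.25625, 66.19583

Field M=12, M=12: +12·20° lon, +12·10° lat → SW at lon 60°, lat 30°.
Square 3, 7: +3·2° lon, +7·1° lat → SW at lon 66°, lat 37°.
Subsquare c=2, g=6: +2·0.0833333° lon, +6·0.0416667° lat → SW at lon 66.1667°, lat 37.25°.
Extended square 3, 1: +3·0.00833333° lon, +1·0.00416667° lat → SW at lon 66.1917°, lat 37.2542°.
Cell spans 0.00833333° lon × 0.00416667° lat. Centre is SW corner plus half of each.
latitude 37.25625, longitude 66.19583.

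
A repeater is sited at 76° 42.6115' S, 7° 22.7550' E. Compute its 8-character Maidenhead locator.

JB33qg59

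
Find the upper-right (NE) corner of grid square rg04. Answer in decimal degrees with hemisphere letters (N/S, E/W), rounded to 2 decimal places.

25.00° S, 162.00° E

Field R=17, G=6: +17·20° lon, +6·10° lat → SW at lon 160°, lat -30°.
Square 0, 4: +0·2° lon, +4·1° lat → SW at lon 160°, lat -26°.
Cell spans 2° lon × 1° lat. NE corner is SW corner plus one full cell.
latitude 25.00° S, longitude 162.00° E.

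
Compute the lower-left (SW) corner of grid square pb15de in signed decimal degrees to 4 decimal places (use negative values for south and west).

-74.8333, 122.2500

Field P=15, B=1: +15·20° lon, +1·10° lat → SW at lon 120°, lat -80°.
Square 1, 5: +1·2° lon, +5·1° lat → SW at lon 122°, lat -75°.
Subsquare d=3, e=4: +3·0.0833333° lon, +4·0.0416667° lat → SW at lon 122.25°, lat -74.8333°.
latitude -74.8333, longitude 122.2500.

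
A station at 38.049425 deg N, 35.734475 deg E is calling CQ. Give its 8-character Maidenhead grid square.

Offset from 180°W / 90°S: lon 215.73448°, lat 128.04942°.
Field (20°×10°, letters A–R): 215.73448/20 → 10 → K, 128.04942/10 → 12 → M; chars KM.
Square (2°×1°, digits 0–9): 15.73448/2 → 7, 8.04942/1 → 8; chars 78.
Subsquare (5′×2.5′, letters a–x): 1.73448/0.0833333 → 20 → u, 0.04942/0.0416667 → 1 → b; chars ub.
Extended square (30″×15″, digits 0–9): 0.06781/0.00833333 → 8, 0.00776/0.00416667 → 1; chars 81.

KM78ub81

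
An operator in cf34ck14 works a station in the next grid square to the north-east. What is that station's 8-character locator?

Longitude extended square 1; +1 → 2.
Latitude extended square 4; +1 → 5.

CF34ck25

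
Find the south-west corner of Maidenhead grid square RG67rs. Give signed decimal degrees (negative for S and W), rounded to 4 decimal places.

-22.2500, 173.4167

Field R=17, G=6: +17·20° lon, +6·10° lat → SW at lon 160°, lat -30°.
Square 6, 7: +6·2° lon, +7·1° lat → SW at lon 172°, lat -23°.
Subsquare r=17, s=18: +17·0.0833333° lon, +18·0.0416667° lat → SW at lon 173.417°, lat -22.25°.
latitude -22.2500, longitude 173.4167.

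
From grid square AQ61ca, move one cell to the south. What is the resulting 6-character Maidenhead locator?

Latitude subsquare a = 0; −1 → -1, wraps to 23 = x, carry into square.
Latitude square 1; −1 → 0.
The longitude characters are unchanged.

AQ60cx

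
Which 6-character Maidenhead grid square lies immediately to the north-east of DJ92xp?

EJ02aq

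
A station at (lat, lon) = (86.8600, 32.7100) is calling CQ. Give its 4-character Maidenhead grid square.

KR66

Shift to the Maidenhead origin (180°W, 90°S): lon 212.71, lat 176.86.
Field: 212.71/20 → 10 → K, 176.86/10 → 17 → R; chars KR.
Square: 12.71/2 → 6, 6.86/1 → 6; chars 66.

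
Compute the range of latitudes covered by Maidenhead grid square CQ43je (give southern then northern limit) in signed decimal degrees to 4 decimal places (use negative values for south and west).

73.1667, 73.2083

Field C=2, Q=16: +2·20° lon, +16·10° lat → SW at lon -140°, lat 70°.
Square 4, 3: +4·2° lon, +3·1° lat → SW at lon -132°, lat 73°.
Subsquare j=9, e=4: +9·0.0833333° lon, +4·0.0416667° lat → SW at lon -131.25°, lat 73.1667°.
Cell spans 0.0833333° lon × 0.0416667° lat.
south 73.1667, north 73.2083.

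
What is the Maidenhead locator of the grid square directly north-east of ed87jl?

ED87km

Longitude subsquare j = 9; +1 → 10 = k.
Latitude subsquare l = 11; +1 → 12 = m.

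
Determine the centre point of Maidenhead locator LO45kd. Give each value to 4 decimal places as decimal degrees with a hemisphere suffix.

Field L=11, O=14: +11·20° lon, +14·10° lat → SW at lon 40°, lat 50°.
Square 4, 5: +4·2° lon, +5·1° lat → SW at lon 48°, lat 55°.
Subsquare k=10, d=3: +10·0.0833333° lon, +3·0.0416667° lat → SW at lon 48.8333°, lat 55.125°.
Cell spans 0.0833333° lon × 0.0416667° lat. Centre is SW corner plus half of each.
latitude 55.1458° N, longitude 48.8750° E.

55.1458° N, 48.8750° E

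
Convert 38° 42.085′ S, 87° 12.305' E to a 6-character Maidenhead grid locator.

NF31oh

Offset from 180°W / 90°S: lon 267.2051°, lat 51.2986°.
Field: lon ⌊267.2051/20⌋ = 13 → N; lat ⌊51.2986/10⌋ = 5 → F.
Square: lon ⌊7.2051/2⌋ = 3; lat ⌊1.2986/1⌋ = 1.
Subsquare: lon ⌊1.2051/0.0833333⌋ = 14 → o; lat ⌊0.2986/0.0416667⌋ = 7 → h.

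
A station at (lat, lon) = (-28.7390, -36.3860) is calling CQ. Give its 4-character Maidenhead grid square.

Shift to the Maidenhead origin (180°W, 90°S): lon 143.61, lat 61.26.
Field (20°×10°, letters A–R): lon ⌊143.61/20⌋ = 7 → H; lat ⌊61.26/10⌋ = 6 → G.
Square (2°×1°, digits 0–9): lon ⌊3.61/2⌋ = 1; lat ⌊1.26/1⌋ = 1.

HG11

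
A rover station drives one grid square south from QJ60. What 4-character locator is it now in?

Latitude square 0; −1 → -1, wraps to 9, carry into field.
Latitude field J = 9; −1 → 8 = I.
The longitude characters are unchanged.

QI69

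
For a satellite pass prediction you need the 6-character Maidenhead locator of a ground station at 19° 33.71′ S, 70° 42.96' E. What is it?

MH50ik

Add 180° to longitude and 90° to latitude: 250.7160, 70.4382.
Field: lon ⌊250.7160/20⌋ = 12 → M; lat ⌊70.4382/10⌋ = 7 → H.
Square: lon ⌊10.7160/2⌋ = 5; lat ⌊0.4382/1⌋ = 0.
Subsquare: lon ⌊0.7160/0.0833333⌋ = 8 → i; lat ⌊0.4382/0.0416667⌋ = 10 → k.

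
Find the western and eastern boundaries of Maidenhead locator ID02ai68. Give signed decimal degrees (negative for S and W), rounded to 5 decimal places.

-19.95000, -19.94167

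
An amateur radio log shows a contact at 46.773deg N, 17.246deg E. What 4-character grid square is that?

Shift to the Maidenhead origin (180°W, 90°S): lon 197.25, lat 136.77.
Field: lon ⌊197.25/20⌋ = 9 → J; lat ⌊136.77/10⌋ = 13 → N.
Square: lon ⌊17.25/2⌋ = 8; lat ⌊6.77/1⌋ = 6.

JN86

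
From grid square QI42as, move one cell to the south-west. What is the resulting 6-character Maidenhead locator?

Longitude subsquare a = 0; −1 → -1, wraps to 23 = x, carry into square.
Longitude square 4; −1 → 3.
Latitude subsquare s = 18; −1 → 17 = r.

QI32xr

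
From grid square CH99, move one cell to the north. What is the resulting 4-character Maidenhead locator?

CI90

Latitude square 9; +1 → 10, wraps to 0, carry into field.
Latitude field H = 7; +1 → 8 = I.
The longitude characters are unchanged.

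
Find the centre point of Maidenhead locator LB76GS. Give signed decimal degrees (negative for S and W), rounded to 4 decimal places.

Field L=11, B=1: +11·20° lon, +1·10° lat → SW at lon 40°, lat -80°.
Square 7, 6: +7·2° lon, +6·1° lat → SW at lon 54°, lat -74°.
Subsquare g=6, s=18: +6·0.0833333° lon, +18·0.0416667° lat → SW at lon 54.5°, lat -73.25°.
Cell spans 0.0833333° lon × 0.0416667° lat. Centre is SW corner plus half of each.
latitude -73.2292, longitude 54.5417.

-73.2292, 54.5417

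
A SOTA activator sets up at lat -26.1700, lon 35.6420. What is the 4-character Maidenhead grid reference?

KG73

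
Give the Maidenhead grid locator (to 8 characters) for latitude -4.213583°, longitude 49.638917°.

LI45ts68

Shift to the Maidenhead origin (180°W, 90°S): lon 229.63892, lat 85.78642.
Field: 229.63892/20 → 11 → L, 85.78642/10 → 8 → I; chars LI.
Square: 9.63892/2 → 4, 5.78642/1 → 5; chars 45.
Subsquare: 1.63892/0.0833333 → 19 → t, 0.78642/0.0416667 → 18 → s; chars ts.
Extended square: 0.05558/0.00833333 → 6, 0.03642/0.00416667 → 8; chars 68.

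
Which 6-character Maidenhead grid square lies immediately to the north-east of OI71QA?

Longitude subsquare q = 16; +1 → 17 = r.
Latitude subsquare a = 0; +1 → 1 = b.

OI71rb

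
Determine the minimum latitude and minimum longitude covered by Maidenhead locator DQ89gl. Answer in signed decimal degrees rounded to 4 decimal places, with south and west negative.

Field D=3, Q=16: +3·20° lon, +16·10° lat → SW at lon -120°, lat 70°.
Square 8, 9: +8·2° lon, +9·1° lat → SW at lon -104°, lat 79°.
Subsquare g=6, l=11: +6·0.0833333° lon, +11·0.0416667° lat → SW at lon -103.5°, lat 79.4583°.
latitude 79.4583, longitude -103.5000.

79.4583, -103.5000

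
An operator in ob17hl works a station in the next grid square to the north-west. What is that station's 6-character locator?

Longitude subsquare h = 7; −1 → 6 = g.
Latitude subsquare l = 11; +1 → 12 = m.

OB17gm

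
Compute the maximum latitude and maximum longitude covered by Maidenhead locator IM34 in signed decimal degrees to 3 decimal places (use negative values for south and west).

35.000, -12.000

Field I=8, M=12: +8·20° lon, +12·10° lat → SW at lon -20°, lat 30°.
Square 3, 4: +3·2° lon, +4·1° lat → SW at lon -14°, lat 34°.
Cell spans 2° lon × 1° lat. NE corner is SW corner plus one full cell.
latitude 35.000, longitude -12.000.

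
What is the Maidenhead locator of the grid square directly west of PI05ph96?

Longitude extended square 9; −1 → 8.
The latitude characters are unchanged.

PI05ph86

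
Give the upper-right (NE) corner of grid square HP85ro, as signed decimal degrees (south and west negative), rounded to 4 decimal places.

Field H=7, P=15: +7·20° lon, +15·10° lat → SW at lon -40°, lat 60°.
Square 8, 5: +8·2° lon, +5·1° lat → SW at lon -24°, lat 65°.
Subsquare r=17, o=14: +17·0.0833333° lon, +14·0.0416667° lat → SW at lon -22.5833°, lat 65.5833°.
Cell spans 0.0833333° lon × 0.0416667° lat. NE corner is SW corner plus one full cell.
latitude 65.6250, longitude -22.5000.

65.6250, -22.5000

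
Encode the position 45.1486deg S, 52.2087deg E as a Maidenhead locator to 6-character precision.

Offset from 180°W / 90°S: lon 232.2087°, lat 44.8514°.
Field: lon ⌊232.2087/20⌋ = 11 → L; lat ⌊44.8514/10⌋ = 4 → E.
Square: lon ⌊12.2087/2⌋ = 6; lat ⌊4.8514/1⌋ = 4.
Subsquare: lon ⌊0.2087/0.0833333⌋ = 2 → c; lat ⌊0.8514/0.0416667⌋ = 20 → u.

LE64cu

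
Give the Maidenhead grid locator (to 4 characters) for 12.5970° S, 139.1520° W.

Offset from 180°W / 90°S: lon 40.85°, lat 77.40°.
Field: 40.85/20 → 2 → C, 77.40/10 → 7 → H; chars CH.
Square: 0.85/2 → 0, 7.40/1 → 7; chars 07.

CH07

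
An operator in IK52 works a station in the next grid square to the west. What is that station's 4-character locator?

IK42

Longitude square 5; −1 → 4.
The latitude characters are unchanged.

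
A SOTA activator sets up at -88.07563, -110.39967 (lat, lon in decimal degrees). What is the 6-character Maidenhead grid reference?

DA41tw

Add 180° to longitude and 90° to latitude: 69.6003, 1.9244.
Field (20°×10°, letters A–R): lon ⌊69.6003/20⌋ = 3 → D; lat ⌊1.9244/10⌋ = 0 → A.
Square (2°×1°, digits 0–9): lon ⌊9.6003/2⌋ = 4; lat ⌊1.9244/1⌋ = 1.
Subsquare (5′×2.5′, letters a–x): lon ⌊1.6003/0.0833333⌋ = 19 → t; lat ⌊0.9244/0.0416667⌋ = 22 → w.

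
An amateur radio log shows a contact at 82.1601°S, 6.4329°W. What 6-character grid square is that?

IA67su

Offset from 180°W / 90°S: lon 173.5671°, lat 7.8399°.
Field: 173.5671/20 → 8 → I, 7.8399/10 → 0 → A; chars IA.
Square: 13.5671/2 → 6, 7.8399/1 → 7; chars 67.
Subsquare: 1.5671/0.0833333 → 18 → s, 0.8399/0.0416667 → 20 → u; chars su.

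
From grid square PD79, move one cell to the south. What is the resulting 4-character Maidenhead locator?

PD78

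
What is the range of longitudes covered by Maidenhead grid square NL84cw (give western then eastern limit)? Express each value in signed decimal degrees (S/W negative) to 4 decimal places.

Field N=13, L=11: +13·20° lon, +11·10° lat → SW at lon 80°, lat 20°.
Square 8, 4: +8·2° lon, +4·1° lat → SW at lon 96°, lat 24°.
Subsquare c=2, w=22: +2·0.0833333° lon, +22·0.0416667° lat → SW at lon 96.1667°, lat 24.9167°.
Cell spans 0.0833333° lon × 0.0416667° lat.
west 96.1667, east 96.2500.

96.1667, 96.2500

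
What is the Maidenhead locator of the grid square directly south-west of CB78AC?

CB68xb

Longitude subsquare a = 0; −1 → -1, wraps to 23 = x, carry into square.
Longitude square 7; −1 → 6.
Latitude subsquare c = 2; −1 → 1 = b.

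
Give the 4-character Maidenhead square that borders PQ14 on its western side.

Longitude square 1; −1 → 0.
The latitude characters are unchanged.

PQ04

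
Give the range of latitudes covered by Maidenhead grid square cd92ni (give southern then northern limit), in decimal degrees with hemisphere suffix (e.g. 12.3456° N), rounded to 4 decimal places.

Field C=2, D=3: +2·20° lon, +3·10° lat → SW at lon -140°, lat -60°.
Square 9, 2: +9·2° lon, +2·1° lat → SW at lon -122°, lat -58°.
Subsquare n=13, i=8: +13·0.0833333° lon, +8·0.0416667° lat → SW at lon -120.917°, lat -57.6667°.
Cell spans 0.0833333° lon × 0.0416667° lat.
south 57.6667° S, north 57.6250° S.

57.6667° S, 57.6250° S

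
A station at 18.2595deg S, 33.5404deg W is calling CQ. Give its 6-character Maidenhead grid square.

Offset from 180°W / 90°S: lon 146.4596°, lat 71.7405°.
Field: 146.4596/20 → 7 → H, 71.7405/10 → 7 → H; chars HH.
Square: 6.4596/2 → 3, 1.7405/1 → 1; chars 31.
Subsquare: 0.4596/0.0833333 → 5 → f, 0.7405/0.0416667 → 17 → r; chars fr.

HH31fr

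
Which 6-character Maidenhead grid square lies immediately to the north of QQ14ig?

QQ14ih

Latitude subsquare g = 6; +1 → 7 = h.
The longitude characters are unchanged.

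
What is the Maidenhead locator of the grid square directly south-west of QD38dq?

Longitude subsquare d = 3; −1 → 2 = c.
Latitude subsquare q = 16; −1 → 15 = p.

QD38cp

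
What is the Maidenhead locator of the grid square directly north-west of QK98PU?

Longitude subsquare p = 15; −1 → 14 = o.
Latitude subsquare u = 20; +1 → 21 = v.

QK98ov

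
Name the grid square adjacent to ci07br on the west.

CI07ar

Longitude subsquare b = 1; −1 → 0 = a.
The latitude characters are unchanged.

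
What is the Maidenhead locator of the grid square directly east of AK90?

BK00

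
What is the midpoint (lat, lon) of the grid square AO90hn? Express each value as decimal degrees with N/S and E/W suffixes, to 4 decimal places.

Field A=0, O=14: +0·20° lon, +14·10° lat → SW at lon -180°, lat 50°.
Square 9, 0: +9·2° lon, +0·1° lat → SW at lon -162°, lat 50°.
Subsquare h=7, n=13: +7·0.0833333° lon, +13·0.0416667° lat → SW at lon -161.417°, lat 50.5417°.
Cell spans 0.0833333° lon × 0.0416667° lat. Centre is SW corner plus half of each.
latitude 50.5625° N, longitude 161.3750° W.

50.5625° N, 161.3750° W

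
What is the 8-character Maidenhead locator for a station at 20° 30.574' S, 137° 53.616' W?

CG19bl27

Offset from 180°W / 90°S: lon 42.10640°, lat 69.49043°.
Field: lon ⌊42.10640/20⌋ = 2 → C; lat ⌊69.49043/10⌋ = 6 → G.
Square: lon ⌊2.10640/2⌋ = 1; lat ⌊9.49043/1⌋ = 9.
Subsquare: lon ⌊0.10640/0.0833333⌋ = 1 → b; lat ⌊0.49043/0.0416667⌋ = 11 → l.
Extended square: lon ⌊0.02307/0.00833333⌋ = 2; lat ⌊0.03210/0.00416667⌋ = 7.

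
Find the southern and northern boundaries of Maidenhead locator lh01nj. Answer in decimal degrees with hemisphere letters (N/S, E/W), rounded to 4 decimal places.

18.6250° S, 18.5833° S

Field L=11, H=7: +11·20° lon, +7·10° lat → SW at lon 40°, lat -20°.
Square 0, 1: +0·2° lon, +1·1° lat → SW at lon 40°, lat -19°.
Subsquare n=13, j=9: +13·0.0833333° lon, +9·0.0416667° lat → SW at lon 41.0833°, lat -18.625°.
Cell spans 0.0833333° lon × 0.0416667° lat.
south 18.6250° S, north 18.5833° S.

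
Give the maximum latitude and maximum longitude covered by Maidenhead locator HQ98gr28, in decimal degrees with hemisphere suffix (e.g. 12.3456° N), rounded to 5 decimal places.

Field H=7, Q=16: +7·20° lon, +16·10° lat → SW at lon -40°, lat 70°.
Square 9, 8: +9·2° lon, +8·1° lat → SW at lon -22°, lat 78°.
Subsquare g=6, r=17: +6·0.0833333° lon, +17·0.0416667° lat → SW at lon -21.5°, lat 78.7083°.
Extended square 2, 8: +2·0.00833333° lon, +8·0.00416667° lat → SW at lon -21.4833°, lat 78.7417°.
Cell spans 0.00833333° lon × 0.00416667° lat. NE corner is SW corner plus one full cell.
latitude 78.74583° N, longitude 21.47500° W.

78.74583° N, 21.47500° W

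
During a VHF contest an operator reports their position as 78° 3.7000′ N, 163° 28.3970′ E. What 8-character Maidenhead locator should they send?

RQ18rb64

Shift to the Maidenhead origin (180°W, 90°S): lon 343.47328, lat 168.06167.
Field: lon ⌊343.47328/20⌋ = 17 → R; lat ⌊168.06167/10⌋ = 16 → Q.
Square: lon ⌊3.47328/2⌋ = 1; lat ⌊8.06167/1⌋ = 8.
Subsquare: lon ⌊1.47328/0.0833333⌋ = 17 → r; lat ⌊0.06167/0.0416667⌋ = 1 → b.
Extended square: lon ⌊0.05662/0.00833333⌋ = 6; lat ⌊0.02000/0.00416667⌋ = 4.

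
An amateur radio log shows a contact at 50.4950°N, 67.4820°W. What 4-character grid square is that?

Add 180° to longitude and 90° to latitude: 112.52, 140.50.
Field: 112.52/20 → 5 → F, 140.50/10 → 14 → O; chars FO.
Square: 12.52/2 → 6, 0.50/1 → 0; chars 60.

FO60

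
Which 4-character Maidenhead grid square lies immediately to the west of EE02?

Longitude square 0; −1 → -1, wraps to 9, carry into field.
Longitude field E = 4; −1 → 3 = D.
The latitude characters are unchanged.

DE92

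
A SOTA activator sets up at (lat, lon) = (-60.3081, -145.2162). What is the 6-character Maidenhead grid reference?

BC79jq

Shift to the Maidenhead origin (180°W, 90°S): lon 34.7838, lat 29.6919.
Field: 34.7838/20 → 1 → B, 29.6919/10 → 2 → C; chars BC.
Square: 14.7838/2 → 7, 9.6919/1 → 9; chars 79.
Subsquare: 0.7838/0.0833333 → 9 → j, 0.6919/0.0416667 → 16 → q; chars jq.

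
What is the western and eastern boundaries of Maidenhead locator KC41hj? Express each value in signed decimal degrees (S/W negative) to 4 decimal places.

28.5833, 28.6667

Field K=10, C=2: +10·20° lon, +2·10° lat → SW at lon 20°, lat -70°.
Square 4, 1: +4·2° lon, +1·1° lat → SW at lon 28°, lat -69°.
Subsquare h=7, j=9: +7·0.0833333° lon, +9·0.0416667° lat → SW at lon 28.5833°, lat -68.625°.
Cell spans 0.0833333° lon × 0.0416667° lat.
west 28.5833, east 28.6667.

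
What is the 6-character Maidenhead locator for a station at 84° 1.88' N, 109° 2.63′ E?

OR44ma

Shift to the Maidenhead origin (180°W, 90°S): lon 289.0438, lat 174.0313.
Field (20°×10°, letters A–R): 289.0438/20 → 14 → O, 174.0313/10 → 17 → R; chars OR.
Square (2°×1°, digits 0–9): 9.0438/2 → 4, 4.0313/1 → 4; chars 44.
Subsquare (5′×2.5′, letters a–x): 1.0438/0.0833333 → 12 → m, 0.0313/0.0416667 → 0 → a; chars ma.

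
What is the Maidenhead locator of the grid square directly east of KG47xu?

KG57au

Longitude subsquare x = 23; +1 → 24, wraps to 0 = a, carry into square.
Longitude square 4; +1 → 5.
The latitude characters are unchanged.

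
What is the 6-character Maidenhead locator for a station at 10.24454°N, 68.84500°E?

Add 180° to longitude and 90° to latitude: 248.8450, 100.2445.
Field: lon ⌊248.8450/20⌋ = 12 → M; lat ⌊100.2445/10⌋ = 10 → K.
Square: lon ⌊8.8450/2⌋ = 4; lat ⌊0.2445/1⌋ = 0.
Subsquare: lon ⌊0.8450/0.0833333⌋ = 10 → k; lat ⌊0.2445/0.0416667⌋ = 5 → f.

MK40kf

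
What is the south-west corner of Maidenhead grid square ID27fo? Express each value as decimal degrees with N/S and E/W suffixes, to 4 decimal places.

Field I=8, D=3: +8·20° lon, +3·10° lat → SW at lon -20°, lat -60°.
Square 2, 7: +2·2° lon, +7·1° lat → SW at lon -16°, lat -53°.
Subsquare f=5, o=14: +5·0.0833333° lon, +14·0.0416667° lat → SW at lon -15.5833°, lat -52.4167°.
latitude 52.4167° S, longitude 15.5833° W.

52.4167° S, 15.5833° W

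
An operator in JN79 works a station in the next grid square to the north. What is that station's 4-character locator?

JO70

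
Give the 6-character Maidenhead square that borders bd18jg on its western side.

BD18ig

Longitude subsquare j = 9; −1 → 8 = i.
The latitude characters are unchanged.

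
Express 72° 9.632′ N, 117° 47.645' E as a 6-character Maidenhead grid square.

Offset from 180°W / 90°S: lon 297.7941°, lat 162.1605°.
Field: 297.7941/20 → 14 → O, 162.1605/10 → 16 → Q; chars OQ.
Square: 17.7941/2 → 8, 2.1605/1 → 2; chars 82.
Subsquare: 1.7941/0.0833333 → 21 → v, 0.1605/0.0416667 → 3 → d; chars vd.

OQ82vd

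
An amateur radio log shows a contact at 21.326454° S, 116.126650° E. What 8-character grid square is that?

Shift to the Maidenhead origin (180°W, 90°S): lon 296.12665, lat 68.67355.
Field: lon ⌊296.12665/20⌋ = 14 → O; lat ⌊68.67355/10⌋ = 6 → G.
Square: lon ⌊16.12665/2⌋ = 8; lat ⌊8.67355/1⌋ = 8.
Subsquare: lon ⌊0.12665/0.0833333⌋ = 1 → b; lat ⌊0.67355/0.0416667⌋ = 16 → q.
Extended square: lon ⌊0.04332/0.00833333⌋ = 5; lat ⌊0.00688/0.00416667⌋ = 1.

OG88bq51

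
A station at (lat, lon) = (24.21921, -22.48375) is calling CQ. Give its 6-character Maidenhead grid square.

HL84sf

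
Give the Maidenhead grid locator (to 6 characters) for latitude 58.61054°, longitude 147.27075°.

Shift to the Maidenhead origin (180°W, 90°S): lon 327.2708, lat 148.6105.
Field (20°×10°, letters A–R): lon ⌊327.2708/20⌋ = 16 → Q; lat ⌊148.6105/10⌋ = 14 → O.
Square (2°×1°, digits 0–9): lon ⌊7.2708/2⌋ = 3; lat ⌊8.6105/1⌋ = 8.
Subsquare (5′×2.5′, letters a–x): lon ⌊1.2708/0.0833333⌋ = 15 → p; lat ⌊0.6105/0.0416667⌋ = 14 → o.

QO38po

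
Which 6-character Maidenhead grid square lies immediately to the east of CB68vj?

CB68wj

Longitude subsquare v = 21; +1 → 22 = w.
The latitude characters are unchanged.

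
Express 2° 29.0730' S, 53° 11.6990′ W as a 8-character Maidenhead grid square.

GI37jm63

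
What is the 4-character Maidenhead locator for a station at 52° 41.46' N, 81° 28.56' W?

Offset from 180°W / 90°S: lon 98.52°, lat 142.69°.
Field: 98.52/20 → 4 → E, 142.69/10 → 14 → O; chars EO.
Square: 18.52/2 → 9, 2.69/1 → 2; chars 92.

EO92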